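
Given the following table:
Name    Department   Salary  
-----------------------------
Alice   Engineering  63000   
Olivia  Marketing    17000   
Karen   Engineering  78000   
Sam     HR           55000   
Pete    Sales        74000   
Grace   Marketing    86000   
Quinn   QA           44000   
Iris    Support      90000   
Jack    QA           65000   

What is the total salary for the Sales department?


Sales department members:
  Pete: 74000
Total = 74000 = 74000

ANSWER: 74000


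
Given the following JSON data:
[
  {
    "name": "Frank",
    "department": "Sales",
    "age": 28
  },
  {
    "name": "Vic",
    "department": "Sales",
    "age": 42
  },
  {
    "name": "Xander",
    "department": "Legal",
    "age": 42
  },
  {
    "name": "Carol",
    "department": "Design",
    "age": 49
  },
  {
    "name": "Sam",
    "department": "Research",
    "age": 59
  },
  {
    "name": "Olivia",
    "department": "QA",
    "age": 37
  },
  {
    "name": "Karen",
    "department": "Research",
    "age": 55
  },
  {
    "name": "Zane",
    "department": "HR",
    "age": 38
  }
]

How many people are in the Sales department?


Scanning records for department = Sales
  Record 0: Frank
  Record 1: Vic
Count: 2

ANSWER: 2


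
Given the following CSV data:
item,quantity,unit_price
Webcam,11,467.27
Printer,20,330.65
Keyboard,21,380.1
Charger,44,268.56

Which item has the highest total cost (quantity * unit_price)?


Computing row totals:
  Webcam: 5139.97
  Printer: 6613.0
  Keyboard: 7982.1
  Charger: 11816.64
Maximum: Charger (11816.64)

ANSWER: Charger


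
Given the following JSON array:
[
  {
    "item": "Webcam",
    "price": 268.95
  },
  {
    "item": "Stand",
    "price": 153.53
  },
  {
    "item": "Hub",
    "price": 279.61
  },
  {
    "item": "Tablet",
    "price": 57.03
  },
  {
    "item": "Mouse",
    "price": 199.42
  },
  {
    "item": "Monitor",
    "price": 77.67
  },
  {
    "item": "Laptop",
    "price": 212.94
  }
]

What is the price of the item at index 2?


Array index 2 -> Hub
price = 279.61

ANSWER: 279.61


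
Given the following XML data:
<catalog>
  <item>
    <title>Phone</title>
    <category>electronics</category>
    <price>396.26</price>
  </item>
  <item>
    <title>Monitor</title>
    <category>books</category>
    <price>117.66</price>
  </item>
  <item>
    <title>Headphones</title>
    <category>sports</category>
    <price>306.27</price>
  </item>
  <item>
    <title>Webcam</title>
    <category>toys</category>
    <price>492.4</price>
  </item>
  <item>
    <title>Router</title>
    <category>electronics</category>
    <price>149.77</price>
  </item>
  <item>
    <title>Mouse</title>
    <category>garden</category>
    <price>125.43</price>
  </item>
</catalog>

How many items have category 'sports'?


Scanning <item> elements for <category>sports</category>:
  Item 3: Headphones -> MATCH
Count: 1

ANSWER: 1


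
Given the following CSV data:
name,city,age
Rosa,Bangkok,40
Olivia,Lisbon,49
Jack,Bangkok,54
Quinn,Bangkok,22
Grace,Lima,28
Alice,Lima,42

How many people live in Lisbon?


Scanning city column for 'Lisbon':
  Row 2: Olivia -> MATCH
Total matches: 1

ANSWER: 1


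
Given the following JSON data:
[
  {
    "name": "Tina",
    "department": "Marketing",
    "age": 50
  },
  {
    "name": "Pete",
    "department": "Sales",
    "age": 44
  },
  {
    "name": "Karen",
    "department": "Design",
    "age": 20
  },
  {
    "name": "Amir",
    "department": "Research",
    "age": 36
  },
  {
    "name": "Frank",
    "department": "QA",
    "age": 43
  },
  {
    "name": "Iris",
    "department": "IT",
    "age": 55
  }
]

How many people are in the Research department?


Scanning records for department = Research
  Record 3: Amir
Count: 1

ANSWER: 1


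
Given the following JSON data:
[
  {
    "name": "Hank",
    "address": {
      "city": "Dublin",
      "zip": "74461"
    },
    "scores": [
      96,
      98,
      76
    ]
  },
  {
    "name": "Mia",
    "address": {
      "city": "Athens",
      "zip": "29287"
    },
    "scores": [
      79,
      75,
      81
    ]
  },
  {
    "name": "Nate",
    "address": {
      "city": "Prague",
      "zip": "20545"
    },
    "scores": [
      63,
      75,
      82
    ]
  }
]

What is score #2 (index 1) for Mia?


Path: records[1].scores[1]
Value: 75

ANSWER: 75


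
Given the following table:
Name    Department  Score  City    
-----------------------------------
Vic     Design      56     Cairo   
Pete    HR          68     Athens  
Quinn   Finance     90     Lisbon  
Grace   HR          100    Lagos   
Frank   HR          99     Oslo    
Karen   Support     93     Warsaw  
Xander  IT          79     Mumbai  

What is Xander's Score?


Row 7: Xander
Score = 79

ANSWER: 79


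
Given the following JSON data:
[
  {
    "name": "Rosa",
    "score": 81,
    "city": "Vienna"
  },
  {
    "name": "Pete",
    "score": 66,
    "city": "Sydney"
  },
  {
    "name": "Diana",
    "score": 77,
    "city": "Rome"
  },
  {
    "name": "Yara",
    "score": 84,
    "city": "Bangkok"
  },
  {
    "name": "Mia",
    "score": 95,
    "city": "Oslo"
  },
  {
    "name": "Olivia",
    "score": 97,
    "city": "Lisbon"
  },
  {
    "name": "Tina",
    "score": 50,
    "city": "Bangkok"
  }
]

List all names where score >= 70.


Filtering records where score >= 70:
  Rosa (score=81) -> YES
  Pete (score=66) -> no
  Diana (score=77) -> YES
  Yara (score=84) -> YES
  Mia (score=95) -> YES
  Olivia (score=97) -> YES
  Tina (score=50) -> no


ANSWER: Rosa, Diana, Yara, Mia, Olivia


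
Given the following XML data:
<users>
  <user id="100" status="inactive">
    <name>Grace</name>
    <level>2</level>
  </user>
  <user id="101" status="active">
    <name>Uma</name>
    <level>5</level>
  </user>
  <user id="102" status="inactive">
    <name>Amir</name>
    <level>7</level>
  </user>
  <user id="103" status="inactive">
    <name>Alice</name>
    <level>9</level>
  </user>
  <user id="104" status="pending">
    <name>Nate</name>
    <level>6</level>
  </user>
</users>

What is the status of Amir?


Finding user with name = Amir
user id="102" status="inactive"

ANSWER: inactive


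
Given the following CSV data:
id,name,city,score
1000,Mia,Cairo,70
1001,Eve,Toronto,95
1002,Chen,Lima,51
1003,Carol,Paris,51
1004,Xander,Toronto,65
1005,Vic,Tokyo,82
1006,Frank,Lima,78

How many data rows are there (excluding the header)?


Counting rows (excluding header):
Header: id,name,city,score
Data rows: 7

ANSWER: 7


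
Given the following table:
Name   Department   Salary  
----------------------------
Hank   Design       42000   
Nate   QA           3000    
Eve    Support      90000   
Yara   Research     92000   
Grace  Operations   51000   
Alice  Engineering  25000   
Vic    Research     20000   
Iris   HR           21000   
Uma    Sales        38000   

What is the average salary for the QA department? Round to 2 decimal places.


QA department members:
  Nate: 3000
Sum = 3000
Count = 1
Average = 3000 / 1 = 3000.00

ANSWER: 3000.00


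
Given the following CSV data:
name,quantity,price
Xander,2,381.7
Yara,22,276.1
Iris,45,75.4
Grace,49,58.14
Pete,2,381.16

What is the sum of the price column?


Values in 'price' column:
  Row 1: 381.7
  Row 2: 276.1
  Row 3: 75.4
  Row 4: 58.14
  Row 5: 381.16
Sum = 381.7 + 276.1 + 75.4 + 58.14 + 381.16 = 1172.5

ANSWER: 1172.5


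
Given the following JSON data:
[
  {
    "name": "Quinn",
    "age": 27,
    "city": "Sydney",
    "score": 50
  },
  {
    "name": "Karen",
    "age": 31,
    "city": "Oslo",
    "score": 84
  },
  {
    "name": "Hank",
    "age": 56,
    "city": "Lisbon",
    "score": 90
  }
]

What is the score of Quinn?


Looking up record where name = Quinn
Record index: 0
Field 'score' = 50

ANSWER: 50


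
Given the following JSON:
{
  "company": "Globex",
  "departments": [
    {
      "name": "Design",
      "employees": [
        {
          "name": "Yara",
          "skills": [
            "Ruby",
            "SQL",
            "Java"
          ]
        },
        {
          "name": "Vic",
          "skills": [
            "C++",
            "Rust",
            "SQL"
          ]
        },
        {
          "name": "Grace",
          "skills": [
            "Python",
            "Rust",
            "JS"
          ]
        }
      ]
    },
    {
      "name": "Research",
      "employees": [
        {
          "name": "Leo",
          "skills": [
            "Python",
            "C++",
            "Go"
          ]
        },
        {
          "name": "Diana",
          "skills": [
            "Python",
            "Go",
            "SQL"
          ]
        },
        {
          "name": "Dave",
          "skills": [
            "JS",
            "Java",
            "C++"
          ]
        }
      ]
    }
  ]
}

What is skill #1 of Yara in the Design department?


Path: departments[0].employees[0].skills[0]
Value: Ruby

ANSWER: Ruby


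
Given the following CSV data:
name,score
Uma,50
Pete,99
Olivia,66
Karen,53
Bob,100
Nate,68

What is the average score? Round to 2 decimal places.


Scores: 50, 99, 66, 53, 100, 68
Sum = 436
Count = 6
Average = 436 / 6 = 72.67

ANSWER: 72.67


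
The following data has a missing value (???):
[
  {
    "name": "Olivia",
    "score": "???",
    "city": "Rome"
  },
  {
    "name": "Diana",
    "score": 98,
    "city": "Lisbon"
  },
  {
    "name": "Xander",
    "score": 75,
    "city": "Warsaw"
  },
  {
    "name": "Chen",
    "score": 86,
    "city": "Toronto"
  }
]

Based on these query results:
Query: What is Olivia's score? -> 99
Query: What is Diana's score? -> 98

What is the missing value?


The missing value is Olivia's score
From query: Olivia's score = 99

ANSWER: 99


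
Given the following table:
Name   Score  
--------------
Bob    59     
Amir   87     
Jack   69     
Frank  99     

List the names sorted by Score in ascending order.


Sorting by Score (ascending):
  Bob: 59
  Jack: 69
  Amir: 87
  Frank: 99


ANSWER: Bob, Jack, Amir, Frank


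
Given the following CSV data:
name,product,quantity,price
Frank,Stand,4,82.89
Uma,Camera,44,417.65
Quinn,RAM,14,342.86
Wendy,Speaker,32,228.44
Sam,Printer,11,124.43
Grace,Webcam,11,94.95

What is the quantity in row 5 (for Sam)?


Row 5: Sam
Column 'quantity' = 11

ANSWER: 11


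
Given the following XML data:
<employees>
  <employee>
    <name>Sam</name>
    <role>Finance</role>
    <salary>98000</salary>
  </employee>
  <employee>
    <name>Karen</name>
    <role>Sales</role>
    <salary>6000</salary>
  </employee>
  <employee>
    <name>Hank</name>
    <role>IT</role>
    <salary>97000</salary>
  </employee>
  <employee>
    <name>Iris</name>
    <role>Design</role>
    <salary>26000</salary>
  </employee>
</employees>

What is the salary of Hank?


Searching for <employee> with <name>Hank</name>
Found at position 3
<salary>97000</salary>

ANSWER: 97000


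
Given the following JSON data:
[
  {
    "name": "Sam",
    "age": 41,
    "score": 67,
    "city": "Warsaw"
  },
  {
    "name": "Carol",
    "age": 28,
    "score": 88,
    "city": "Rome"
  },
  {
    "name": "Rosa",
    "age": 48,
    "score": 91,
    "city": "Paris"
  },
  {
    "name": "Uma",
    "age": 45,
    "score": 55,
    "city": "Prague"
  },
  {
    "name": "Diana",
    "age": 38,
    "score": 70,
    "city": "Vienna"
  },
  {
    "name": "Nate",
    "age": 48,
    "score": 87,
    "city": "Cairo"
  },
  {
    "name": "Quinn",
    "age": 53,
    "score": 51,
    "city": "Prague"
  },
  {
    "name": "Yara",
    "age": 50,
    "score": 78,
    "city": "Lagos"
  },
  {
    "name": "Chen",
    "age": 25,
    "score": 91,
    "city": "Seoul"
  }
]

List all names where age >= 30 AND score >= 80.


Checking both conditions:
  Sam (age=41, score=67) -> no
  Carol (age=28, score=88) -> no
  Rosa (age=48, score=91) -> YES
  Uma (age=45, score=55) -> no
  Diana (age=38, score=70) -> no
  Nate (age=48, score=87) -> YES
  Quinn (age=53, score=51) -> no
  Yara (age=50, score=78) -> no
  Chen (age=25, score=91) -> no


ANSWER: Rosa, Nate


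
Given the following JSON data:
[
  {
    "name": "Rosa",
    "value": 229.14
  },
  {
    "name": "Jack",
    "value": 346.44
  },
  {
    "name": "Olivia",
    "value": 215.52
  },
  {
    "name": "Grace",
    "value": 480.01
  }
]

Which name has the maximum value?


Comparing values:
  Rosa: 229.14
  Jack: 346.44
  Olivia: 215.52
  Grace: 480.01
Maximum: Grace (480.01)

ANSWER: Grace


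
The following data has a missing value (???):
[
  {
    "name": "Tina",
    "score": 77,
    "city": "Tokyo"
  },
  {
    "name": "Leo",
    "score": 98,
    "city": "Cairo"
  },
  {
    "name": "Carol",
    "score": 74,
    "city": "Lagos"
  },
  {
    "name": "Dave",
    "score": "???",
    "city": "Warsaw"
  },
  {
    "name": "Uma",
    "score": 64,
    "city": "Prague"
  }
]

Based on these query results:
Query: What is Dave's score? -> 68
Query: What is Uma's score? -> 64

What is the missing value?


The missing value is Dave's score
From query: Dave's score = 68

ANSWER: 68


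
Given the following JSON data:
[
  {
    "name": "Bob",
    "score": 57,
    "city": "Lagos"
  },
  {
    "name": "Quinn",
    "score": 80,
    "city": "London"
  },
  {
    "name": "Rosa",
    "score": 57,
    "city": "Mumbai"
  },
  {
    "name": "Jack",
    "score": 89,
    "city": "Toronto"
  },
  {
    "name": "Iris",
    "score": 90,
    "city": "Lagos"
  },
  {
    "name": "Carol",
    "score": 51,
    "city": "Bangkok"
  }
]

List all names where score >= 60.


Filtering records where score >= 60:
  Bob (score=57) -> no
  Quinn (score=80) -> YES
  Rosa (score=57) -> no
  Jack (score=89) -> YES
  Iris (score=90) -> YES
  Carol (score=51) -> no


ANSWER: Quinn, Jack, Iris


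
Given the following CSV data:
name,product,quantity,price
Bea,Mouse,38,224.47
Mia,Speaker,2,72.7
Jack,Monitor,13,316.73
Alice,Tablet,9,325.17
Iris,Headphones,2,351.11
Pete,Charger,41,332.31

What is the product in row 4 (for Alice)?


Row 4: Alice
Column 'product' = Tablet

ANSWER: Tablet


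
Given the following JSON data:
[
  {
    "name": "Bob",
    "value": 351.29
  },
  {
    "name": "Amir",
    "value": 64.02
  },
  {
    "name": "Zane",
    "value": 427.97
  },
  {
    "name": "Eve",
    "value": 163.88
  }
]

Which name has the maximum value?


Comparing values:
  Bob: 351.29
  Amir: 64.02
  Zane: 427.97
  Eve: 163.88
Maximum: Zane (427.97)

ANSWER: Zane


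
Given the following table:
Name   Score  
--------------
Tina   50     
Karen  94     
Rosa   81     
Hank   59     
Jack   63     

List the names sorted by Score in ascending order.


Sorting by Score (ascending):
  Tina: 50
  Hank: 59
  Jack: 63
  Rosa: 81
  Karen: 94


ANSWER: Tina, Hank, Jack, Rosa, Karen


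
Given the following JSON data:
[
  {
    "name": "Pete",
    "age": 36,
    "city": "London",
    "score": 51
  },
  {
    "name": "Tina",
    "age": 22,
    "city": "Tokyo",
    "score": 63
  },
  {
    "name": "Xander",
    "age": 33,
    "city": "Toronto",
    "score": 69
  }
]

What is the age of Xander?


Looking up record where name = Xander
Record index: 2
Field 'age' = 33

ANSWER: 33


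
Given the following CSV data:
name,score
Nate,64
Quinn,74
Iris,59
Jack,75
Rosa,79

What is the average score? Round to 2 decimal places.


Scores: 64, 74, 59, 75, 79
Sum = 351
Count = 5
Average = 351 / 5 = 70.20

ANSWER: 70.20


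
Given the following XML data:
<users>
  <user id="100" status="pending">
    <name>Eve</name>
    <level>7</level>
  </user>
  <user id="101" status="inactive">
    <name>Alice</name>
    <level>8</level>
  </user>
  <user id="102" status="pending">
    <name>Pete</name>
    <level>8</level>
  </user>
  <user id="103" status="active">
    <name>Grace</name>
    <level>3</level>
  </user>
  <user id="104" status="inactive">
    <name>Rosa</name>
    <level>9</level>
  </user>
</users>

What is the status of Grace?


Finding user with name = Grace
user id="103" status="active"

ANSWER: active


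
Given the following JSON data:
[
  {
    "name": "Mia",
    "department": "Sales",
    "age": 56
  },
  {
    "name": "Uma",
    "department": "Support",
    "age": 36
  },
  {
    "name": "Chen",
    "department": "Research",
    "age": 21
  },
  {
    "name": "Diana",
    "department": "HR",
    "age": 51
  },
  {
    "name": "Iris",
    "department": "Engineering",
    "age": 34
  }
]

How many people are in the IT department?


Scanning records for department = IT
  No matches found
Count: 0

ANSWER: 0


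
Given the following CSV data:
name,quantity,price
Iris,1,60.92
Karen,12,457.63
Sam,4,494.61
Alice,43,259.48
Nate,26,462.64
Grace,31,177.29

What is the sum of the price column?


Values in 'price' column:
  Row 1: 60.92
  Row 2: 457.63
  Row 3: 494.61
  Row 4: 259.48
  Row 5: 462.64
  Row 6: 177.29
Sum = 60.92 + 457.63 + 494.61 + 259.48 + 462.64 + 177.29 = 1912.57

ANSWER: 1912.57


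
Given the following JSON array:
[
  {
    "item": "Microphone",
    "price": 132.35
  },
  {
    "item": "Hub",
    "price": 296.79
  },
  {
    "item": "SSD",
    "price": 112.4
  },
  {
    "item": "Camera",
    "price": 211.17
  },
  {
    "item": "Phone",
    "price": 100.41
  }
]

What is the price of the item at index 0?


Array index 0 -> Microphone
price = 132.35

ANSWER: 132.35


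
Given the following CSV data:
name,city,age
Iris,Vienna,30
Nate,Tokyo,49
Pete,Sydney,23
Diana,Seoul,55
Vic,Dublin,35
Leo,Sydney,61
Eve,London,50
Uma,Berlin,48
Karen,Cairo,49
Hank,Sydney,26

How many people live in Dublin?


Scanning city column for 'Dublin':
  Row 5: Vic -> MATCH
Total matches: 1

ANSWER: 1


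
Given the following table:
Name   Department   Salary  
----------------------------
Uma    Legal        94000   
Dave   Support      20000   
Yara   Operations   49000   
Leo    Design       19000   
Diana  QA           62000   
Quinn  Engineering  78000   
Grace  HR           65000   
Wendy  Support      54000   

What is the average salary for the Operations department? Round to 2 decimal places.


Operations department members:
  Yara: 49000
Sum = 49000
Count = 1
Average = 49000 / 1 = 49000.00

ANSWER: 49000.00


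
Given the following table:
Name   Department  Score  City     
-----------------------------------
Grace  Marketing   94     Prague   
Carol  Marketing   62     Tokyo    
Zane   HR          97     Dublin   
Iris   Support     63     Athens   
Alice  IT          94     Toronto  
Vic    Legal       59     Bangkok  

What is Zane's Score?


Row 3: Zane
Score = 97

ANSWER: 97


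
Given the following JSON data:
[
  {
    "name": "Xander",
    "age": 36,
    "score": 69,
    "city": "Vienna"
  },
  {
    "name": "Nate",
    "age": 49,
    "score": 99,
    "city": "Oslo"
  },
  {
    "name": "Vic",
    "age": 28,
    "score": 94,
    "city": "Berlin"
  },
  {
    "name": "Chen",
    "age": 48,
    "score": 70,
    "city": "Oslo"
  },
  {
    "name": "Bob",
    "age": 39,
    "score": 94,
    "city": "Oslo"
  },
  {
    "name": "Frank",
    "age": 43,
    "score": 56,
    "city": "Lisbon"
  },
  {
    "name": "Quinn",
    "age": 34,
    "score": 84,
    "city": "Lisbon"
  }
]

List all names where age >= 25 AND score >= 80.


Checking both conditions:
  Xander (age=36, score=69) -> no
  Nate (age=49, score=99) -> YES
  Vic (age=28, score=94) -> YES
  Chen (age=48, score=70) -> no
  Bob (age=39, score=94) -> YES
  Frank (age=43, score=56) -> no
  Quinn (age=34, score=84) -> YES


ANSWER: Nate, Vic, Bob, Quinn


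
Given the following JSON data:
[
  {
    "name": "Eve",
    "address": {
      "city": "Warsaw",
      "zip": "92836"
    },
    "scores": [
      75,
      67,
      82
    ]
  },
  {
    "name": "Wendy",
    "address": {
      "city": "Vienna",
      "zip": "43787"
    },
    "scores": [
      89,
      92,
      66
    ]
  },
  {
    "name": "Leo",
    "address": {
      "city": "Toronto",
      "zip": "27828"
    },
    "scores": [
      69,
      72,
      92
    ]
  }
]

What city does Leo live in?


Path: records[2].address.city
Value: Toronto

ANSWER: Toronto


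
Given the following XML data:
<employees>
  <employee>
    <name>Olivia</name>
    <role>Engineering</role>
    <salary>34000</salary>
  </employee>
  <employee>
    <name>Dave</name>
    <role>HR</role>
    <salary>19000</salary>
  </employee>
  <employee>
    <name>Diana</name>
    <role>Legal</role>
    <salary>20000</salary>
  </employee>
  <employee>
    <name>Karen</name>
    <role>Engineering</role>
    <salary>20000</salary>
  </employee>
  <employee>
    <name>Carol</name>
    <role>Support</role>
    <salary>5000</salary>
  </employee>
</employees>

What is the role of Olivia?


Searching for <employee> with <name>Olivia</name>
Found at position 1
<role>Engineering</role>

ANSWER: Engineering


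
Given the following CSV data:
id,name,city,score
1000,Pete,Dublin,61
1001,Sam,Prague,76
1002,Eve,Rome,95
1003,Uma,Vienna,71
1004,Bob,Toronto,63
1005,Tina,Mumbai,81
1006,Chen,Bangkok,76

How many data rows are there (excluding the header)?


Counting rows (excluding header):
Header: id,name,city,score
Data rows: 7

ANSWER: 7


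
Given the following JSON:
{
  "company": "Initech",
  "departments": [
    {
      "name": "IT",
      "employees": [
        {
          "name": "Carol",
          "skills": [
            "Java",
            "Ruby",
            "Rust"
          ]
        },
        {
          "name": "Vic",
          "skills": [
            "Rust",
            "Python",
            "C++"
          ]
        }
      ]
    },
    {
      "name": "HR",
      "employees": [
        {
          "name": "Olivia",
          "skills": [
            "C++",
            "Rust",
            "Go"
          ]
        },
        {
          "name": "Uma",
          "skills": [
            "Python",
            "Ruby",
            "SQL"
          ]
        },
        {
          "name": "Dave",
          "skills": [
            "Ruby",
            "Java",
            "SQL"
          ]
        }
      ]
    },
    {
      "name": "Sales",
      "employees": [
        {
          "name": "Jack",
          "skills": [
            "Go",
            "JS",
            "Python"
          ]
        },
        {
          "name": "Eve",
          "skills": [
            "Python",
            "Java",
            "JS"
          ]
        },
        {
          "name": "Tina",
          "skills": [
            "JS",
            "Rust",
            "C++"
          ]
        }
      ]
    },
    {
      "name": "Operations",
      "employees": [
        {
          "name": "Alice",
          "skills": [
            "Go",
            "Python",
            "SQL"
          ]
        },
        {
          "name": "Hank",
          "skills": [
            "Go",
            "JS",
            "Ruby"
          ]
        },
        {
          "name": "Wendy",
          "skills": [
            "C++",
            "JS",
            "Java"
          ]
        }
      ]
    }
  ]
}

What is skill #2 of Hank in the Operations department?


Path: departments[3].employees[1].skills[1]
Value: JS

ANSWER: JS


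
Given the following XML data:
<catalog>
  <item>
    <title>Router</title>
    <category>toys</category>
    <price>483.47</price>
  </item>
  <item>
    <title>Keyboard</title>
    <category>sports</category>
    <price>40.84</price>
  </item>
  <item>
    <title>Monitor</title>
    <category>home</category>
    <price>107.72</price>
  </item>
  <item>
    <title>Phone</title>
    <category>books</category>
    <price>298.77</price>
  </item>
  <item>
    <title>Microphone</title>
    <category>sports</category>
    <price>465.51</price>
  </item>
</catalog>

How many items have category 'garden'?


Scanning <item> elements for <category>garden</category>:
Count: 0

ANSWER: 0


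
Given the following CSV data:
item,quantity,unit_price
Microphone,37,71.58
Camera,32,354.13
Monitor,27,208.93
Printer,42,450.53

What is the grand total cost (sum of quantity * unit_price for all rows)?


Computing row totals:
  Microphone: 37 * 71.58 = 2648.46
  Camera: 32 * 354.13 = 11332.16
  Monitor: 27 * 208.93 = 5641.11
  Printer: 42 * 450.53 = 18922.26
Grand total = 2648.46 + 11332.16 + 5641.11 + 18922.26 = 38543.99

ANSWER: 38543.99


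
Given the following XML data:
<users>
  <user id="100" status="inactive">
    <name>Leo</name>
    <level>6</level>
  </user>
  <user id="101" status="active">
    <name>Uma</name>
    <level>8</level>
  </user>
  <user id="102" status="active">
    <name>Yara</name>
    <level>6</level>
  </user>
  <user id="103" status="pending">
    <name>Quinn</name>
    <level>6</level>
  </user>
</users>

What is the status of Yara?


Finding user with name = Yara
user id="102" status="active"

ANSWER: active


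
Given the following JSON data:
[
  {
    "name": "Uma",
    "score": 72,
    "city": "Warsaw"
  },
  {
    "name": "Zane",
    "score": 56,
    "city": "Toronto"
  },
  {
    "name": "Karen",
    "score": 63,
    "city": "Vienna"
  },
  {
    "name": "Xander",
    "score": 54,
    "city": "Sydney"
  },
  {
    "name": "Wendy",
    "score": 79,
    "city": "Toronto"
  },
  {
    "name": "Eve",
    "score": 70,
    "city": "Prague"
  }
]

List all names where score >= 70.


Filtering records where score >= 70:
  Uma (score=72) -> YES
  Zane (score=56) -> no
  Karen (score=63) -> no
  Xander (score=54) -> no
  Wendy (score=79) -> YES
  Eve (score=70) -> YES


ANSWER: Uma, Wendy, Eve


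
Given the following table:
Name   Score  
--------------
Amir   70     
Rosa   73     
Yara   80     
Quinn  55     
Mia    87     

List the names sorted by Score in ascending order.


Sorting by Score (ascending):
  Quinn: 55
  Amir: 70
  Rosa: 73
  Yara: 80
  Mia: 87


ANSWER: Quinn, Amir, Rosa, Yara, Mia


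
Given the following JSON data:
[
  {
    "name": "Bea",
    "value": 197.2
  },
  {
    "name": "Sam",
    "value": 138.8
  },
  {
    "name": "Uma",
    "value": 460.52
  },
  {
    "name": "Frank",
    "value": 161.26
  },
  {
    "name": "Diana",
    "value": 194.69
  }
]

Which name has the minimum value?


Comparing values:
  Bea: 197.2
  Sam: 138.8
  Uma: 460.52
  Frank: 161.26
  Diana: 194.69
Minimum: Sam (138.8)

ANSWER: Sam


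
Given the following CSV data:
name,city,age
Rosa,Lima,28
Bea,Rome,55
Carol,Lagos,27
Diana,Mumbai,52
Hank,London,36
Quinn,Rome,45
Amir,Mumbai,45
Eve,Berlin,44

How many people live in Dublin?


Scanning city column for 'Dublin':
Total matches: 0

ANSWER: 0


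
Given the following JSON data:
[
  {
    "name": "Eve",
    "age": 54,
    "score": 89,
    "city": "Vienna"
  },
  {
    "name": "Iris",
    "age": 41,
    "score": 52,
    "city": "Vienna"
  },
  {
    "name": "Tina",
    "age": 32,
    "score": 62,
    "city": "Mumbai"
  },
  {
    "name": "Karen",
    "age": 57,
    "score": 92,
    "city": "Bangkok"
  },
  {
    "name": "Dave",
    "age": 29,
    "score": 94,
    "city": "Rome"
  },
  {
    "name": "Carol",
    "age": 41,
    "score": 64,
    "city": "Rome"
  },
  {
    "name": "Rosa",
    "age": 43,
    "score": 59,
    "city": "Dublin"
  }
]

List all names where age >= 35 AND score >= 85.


Checking both conditions:
  Eve (age=54, score=89) -> YES
  Iris (age=41, score=52) -> no
  Tina (age=32, score=62) -> no
  Karen (age=57, score=92) -> YES
  Dave (age=29, score=94) -> no
  Carol (age=41, score=64) -> no
  Rosa (age=43, score=59) -> no


ANSWER: Eve, Karen


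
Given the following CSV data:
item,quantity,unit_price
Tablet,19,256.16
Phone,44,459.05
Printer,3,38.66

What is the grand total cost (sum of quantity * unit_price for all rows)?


Computing row totals:
  Tablet: 19 * 256.16 = 4867.04
  Phone: 44 * 459.05 = 20198.2
  Printer: 3 * 38.66 = 115.98
Grand total = 4867.04 + 20198.2 + 115.98 = 25181.22

ANSWER: 25181.22


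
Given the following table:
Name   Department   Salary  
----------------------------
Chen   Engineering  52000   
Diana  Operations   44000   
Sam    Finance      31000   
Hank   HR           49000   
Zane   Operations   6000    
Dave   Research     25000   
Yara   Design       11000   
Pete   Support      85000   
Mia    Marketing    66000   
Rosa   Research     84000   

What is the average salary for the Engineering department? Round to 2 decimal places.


Engineering department members:
  Chen: 52000
Sum = 52000
Count = 1
Average = 52000 / 1 = 52000.00

ANSWER: 52000.00


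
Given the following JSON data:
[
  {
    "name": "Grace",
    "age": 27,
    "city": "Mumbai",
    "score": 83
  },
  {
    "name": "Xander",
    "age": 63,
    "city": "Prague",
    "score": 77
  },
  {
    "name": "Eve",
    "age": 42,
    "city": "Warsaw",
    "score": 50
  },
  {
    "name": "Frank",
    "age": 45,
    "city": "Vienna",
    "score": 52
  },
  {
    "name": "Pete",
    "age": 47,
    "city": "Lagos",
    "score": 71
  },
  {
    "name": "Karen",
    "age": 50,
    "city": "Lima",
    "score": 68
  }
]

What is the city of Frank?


Looking up record where name = Frank
Record index: 3
Field 'city' = Vienna

ANSWER: Vienna


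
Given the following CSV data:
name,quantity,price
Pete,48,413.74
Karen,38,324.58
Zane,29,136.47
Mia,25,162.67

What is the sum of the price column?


Values in 'price' column:
  Row 1: 413.74
  Row 2: 324.58
  Row 3: 136.47
  Row 4: 162.67
Sum = 413.74 + 324.58 + 136.47 + 162.67 = 1037.46

ANSWER: 1037.46


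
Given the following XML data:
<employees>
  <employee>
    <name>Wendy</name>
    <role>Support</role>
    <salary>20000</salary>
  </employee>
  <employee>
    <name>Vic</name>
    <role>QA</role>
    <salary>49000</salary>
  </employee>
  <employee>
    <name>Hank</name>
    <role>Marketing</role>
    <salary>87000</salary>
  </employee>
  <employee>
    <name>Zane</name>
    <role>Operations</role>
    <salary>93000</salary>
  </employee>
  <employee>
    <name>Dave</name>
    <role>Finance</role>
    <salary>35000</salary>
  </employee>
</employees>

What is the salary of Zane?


Searching for <employee> with <name>Zane</name>
Found at position 4
<salary>93000</salary>

ANSWER: 93000


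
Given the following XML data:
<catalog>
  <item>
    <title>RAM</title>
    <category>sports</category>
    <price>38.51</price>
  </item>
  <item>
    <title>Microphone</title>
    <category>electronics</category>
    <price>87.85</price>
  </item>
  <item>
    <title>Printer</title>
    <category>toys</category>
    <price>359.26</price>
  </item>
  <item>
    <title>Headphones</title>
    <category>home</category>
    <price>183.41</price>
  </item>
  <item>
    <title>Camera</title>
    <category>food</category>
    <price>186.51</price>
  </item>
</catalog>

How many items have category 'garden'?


Scanning <item> elements for <category>garden</category>:
Count: 0

ANSWER: 0


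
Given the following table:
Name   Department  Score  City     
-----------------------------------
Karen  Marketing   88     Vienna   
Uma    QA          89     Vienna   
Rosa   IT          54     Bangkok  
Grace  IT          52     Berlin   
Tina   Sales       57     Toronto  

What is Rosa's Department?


Row 3: Rosa
Department = IT

ANSWER: IT


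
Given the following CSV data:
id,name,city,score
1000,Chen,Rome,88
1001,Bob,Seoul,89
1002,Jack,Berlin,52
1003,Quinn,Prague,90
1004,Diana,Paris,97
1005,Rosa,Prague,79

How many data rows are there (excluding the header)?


Counting rows (excluding header):
Header: id,name,city,score
Data rows: 6

ANSWER: 6


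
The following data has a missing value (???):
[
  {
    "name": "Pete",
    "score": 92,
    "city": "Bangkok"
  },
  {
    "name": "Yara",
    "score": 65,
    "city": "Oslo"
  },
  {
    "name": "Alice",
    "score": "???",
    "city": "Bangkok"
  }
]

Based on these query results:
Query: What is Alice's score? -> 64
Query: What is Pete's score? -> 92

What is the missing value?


The missing value is Alice's score
From query: Alice's score = 64

ANSWER: 64


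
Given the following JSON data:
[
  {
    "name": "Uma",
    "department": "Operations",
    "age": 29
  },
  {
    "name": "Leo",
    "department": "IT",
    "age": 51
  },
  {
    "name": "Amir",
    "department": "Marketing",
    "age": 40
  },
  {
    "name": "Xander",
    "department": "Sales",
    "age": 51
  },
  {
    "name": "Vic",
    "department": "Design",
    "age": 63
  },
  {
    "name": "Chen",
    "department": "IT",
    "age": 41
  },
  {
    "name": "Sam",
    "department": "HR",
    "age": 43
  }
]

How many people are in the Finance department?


Scanning records for department = Finance
  No matches found
Count: 0

ANSWER: 0


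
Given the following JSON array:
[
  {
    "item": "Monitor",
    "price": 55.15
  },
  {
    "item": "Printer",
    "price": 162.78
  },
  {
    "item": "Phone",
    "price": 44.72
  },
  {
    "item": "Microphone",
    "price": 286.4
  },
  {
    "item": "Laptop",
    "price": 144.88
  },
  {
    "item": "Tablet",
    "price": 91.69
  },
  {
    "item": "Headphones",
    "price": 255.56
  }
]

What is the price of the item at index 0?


Array index 0 -> Monitor
price = 55.15

ANSWER: 55.15


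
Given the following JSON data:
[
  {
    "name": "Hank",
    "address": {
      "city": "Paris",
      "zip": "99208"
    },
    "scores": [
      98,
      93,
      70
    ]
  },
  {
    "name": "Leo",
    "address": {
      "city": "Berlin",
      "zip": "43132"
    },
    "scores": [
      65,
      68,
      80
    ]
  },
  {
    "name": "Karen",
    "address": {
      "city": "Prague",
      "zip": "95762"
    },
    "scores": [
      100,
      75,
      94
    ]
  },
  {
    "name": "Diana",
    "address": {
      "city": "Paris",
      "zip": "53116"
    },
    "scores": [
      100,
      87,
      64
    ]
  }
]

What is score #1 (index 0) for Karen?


Path: records[2].scores[0]
Value: 100

ANSWER: 100


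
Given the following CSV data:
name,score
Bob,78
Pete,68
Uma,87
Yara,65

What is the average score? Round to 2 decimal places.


Scores: 78, 68, 87, 65
Sum = 298
Count = 4
Average = 298 / 4 = 74.50

ANSWER: 74.50


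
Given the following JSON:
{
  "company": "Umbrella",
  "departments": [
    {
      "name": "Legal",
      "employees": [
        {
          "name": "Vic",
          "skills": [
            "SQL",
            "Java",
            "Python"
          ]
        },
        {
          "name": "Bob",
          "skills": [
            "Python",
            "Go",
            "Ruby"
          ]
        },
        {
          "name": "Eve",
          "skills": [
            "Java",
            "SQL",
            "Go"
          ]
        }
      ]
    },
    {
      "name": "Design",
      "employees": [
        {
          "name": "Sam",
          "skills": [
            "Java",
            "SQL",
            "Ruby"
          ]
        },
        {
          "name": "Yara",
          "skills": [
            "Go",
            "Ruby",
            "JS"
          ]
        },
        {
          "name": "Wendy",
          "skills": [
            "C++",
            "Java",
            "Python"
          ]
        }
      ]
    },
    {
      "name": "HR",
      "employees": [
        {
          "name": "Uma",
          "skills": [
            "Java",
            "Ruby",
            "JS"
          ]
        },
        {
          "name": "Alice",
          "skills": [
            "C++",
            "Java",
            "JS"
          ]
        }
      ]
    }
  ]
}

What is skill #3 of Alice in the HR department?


Path: departments[2].employees[1].skills[2]
Value: JS

ANSWER: JS


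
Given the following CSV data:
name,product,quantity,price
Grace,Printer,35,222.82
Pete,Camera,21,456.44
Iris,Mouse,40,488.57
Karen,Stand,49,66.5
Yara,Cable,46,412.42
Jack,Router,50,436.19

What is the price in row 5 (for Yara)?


Row 5: Yara
Column 'price' = 412.42

ANSWER: 412.42


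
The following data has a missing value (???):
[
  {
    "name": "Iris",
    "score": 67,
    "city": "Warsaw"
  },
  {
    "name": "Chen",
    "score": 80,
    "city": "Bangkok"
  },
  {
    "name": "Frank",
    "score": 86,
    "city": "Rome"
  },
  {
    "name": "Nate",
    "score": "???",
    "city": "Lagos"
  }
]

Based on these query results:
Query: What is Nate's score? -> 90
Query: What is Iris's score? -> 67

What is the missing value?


The missing value is Nate's score
From query: Nate's score = 90

ANSWER: 90


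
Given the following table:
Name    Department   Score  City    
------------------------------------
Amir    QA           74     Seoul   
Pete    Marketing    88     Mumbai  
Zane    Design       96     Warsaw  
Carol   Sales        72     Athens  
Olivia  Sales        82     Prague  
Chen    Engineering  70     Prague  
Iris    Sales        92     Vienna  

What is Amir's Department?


Row 1: Amir
Department = QA

ANSWER: QA


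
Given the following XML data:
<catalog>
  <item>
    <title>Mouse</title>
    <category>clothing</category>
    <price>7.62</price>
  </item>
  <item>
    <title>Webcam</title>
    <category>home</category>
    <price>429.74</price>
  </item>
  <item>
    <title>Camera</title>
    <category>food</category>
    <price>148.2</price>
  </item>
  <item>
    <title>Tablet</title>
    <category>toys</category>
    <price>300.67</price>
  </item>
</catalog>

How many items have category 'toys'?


Scanning <item> elements for <category>toys</category>:
  Item 4: Tablet -> MATCH
Count: 1

ANSWER: 1


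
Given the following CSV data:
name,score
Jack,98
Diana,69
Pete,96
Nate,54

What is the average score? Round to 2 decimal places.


Scores: 98, 69, 96, 54
Sum = 317
Count = 4
Average = 317 / 4 = 79.25

ANSWER: 79.25


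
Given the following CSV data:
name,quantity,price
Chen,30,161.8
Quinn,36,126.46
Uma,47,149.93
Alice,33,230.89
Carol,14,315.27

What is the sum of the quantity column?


Values in 'quantity' column:
  Row 1: 30
  Row 2: 36
  Row 3: 47
  Row 4: 33
  Row 5: 14
Sum = 30 + 36 + 47 + 33 + 14 = 160

ANSWER: 160


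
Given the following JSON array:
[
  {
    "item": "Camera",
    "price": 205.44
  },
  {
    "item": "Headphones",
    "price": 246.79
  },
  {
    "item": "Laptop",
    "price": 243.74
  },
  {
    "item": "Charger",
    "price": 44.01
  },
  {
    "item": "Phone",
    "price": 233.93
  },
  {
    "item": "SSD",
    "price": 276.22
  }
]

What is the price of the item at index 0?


Array index 0 -> Camera
price = 205.44

ANSWER: 205.44


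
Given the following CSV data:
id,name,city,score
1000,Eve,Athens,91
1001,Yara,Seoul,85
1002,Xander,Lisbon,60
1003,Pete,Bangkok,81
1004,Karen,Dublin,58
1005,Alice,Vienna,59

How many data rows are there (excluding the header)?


Counting rows (excluding header):
Header: id,name,city,score
Data rows: 6

ANSWER: 6


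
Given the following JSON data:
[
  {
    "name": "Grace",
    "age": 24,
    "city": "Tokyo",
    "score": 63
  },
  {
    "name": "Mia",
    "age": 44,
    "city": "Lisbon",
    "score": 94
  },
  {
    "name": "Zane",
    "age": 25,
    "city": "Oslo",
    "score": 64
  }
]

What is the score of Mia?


Looking up record where name = Mia
Record index: 1
Field 'score' = 94

ANSWER: 94


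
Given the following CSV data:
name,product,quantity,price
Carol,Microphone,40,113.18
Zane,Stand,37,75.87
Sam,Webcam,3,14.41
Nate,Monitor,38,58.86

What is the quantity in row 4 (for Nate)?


Row 4: Nate
Column 'quantity' = 38

ANSWER: 38


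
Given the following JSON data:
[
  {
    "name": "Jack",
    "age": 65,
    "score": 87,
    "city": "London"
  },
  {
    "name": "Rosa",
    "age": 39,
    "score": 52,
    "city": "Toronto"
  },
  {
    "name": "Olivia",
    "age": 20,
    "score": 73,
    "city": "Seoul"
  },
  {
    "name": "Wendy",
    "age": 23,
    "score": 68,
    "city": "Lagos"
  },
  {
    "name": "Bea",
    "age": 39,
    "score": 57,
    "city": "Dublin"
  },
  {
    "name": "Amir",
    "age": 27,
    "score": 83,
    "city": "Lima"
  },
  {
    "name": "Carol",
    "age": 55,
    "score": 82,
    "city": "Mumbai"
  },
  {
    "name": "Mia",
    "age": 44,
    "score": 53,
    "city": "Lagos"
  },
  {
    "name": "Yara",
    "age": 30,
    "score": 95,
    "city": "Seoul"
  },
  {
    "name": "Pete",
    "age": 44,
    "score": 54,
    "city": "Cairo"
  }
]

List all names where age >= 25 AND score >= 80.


Checking both conditions:
  Jack (age=65, score=87) -> YES
  Rosa (age=39, score=52) -> no
  Olivia (age=20, score=73) -> no
  Wendy (age=23, score=68) -> no
  Bea (age=39, score=57) -> no
  Amir (age=27, score=83) -> YES
  Carol (age=55, score=82) -> YES
  Mia (age=44, score=53) -> no
  Yara (age=30, score=95) -> YES
  Pete (age=44, score=54) -> no


ANSWER: Jack, Amir, Carol, Yara
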